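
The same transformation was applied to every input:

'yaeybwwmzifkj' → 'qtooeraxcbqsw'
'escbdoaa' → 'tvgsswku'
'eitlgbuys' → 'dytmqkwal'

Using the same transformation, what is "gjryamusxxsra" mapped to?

qsemkppkjsybj

Rule — shift every letter 8 places backward in the alphabet (wrapping around), then move the first 3 characters to the end (rotate left by 3).
Applying that to "gjryamusxxsra" gives "qsemkppkjsybj".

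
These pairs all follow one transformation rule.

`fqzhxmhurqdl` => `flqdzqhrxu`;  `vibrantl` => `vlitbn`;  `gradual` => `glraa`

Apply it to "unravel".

The rule is to take characters alternately from the front and the back (1st, last, 2nd, 2nd-last, ...), then delete the last 2 characters.
Applying both steps to "unravel": "ulnerva", then "ulner".

ulner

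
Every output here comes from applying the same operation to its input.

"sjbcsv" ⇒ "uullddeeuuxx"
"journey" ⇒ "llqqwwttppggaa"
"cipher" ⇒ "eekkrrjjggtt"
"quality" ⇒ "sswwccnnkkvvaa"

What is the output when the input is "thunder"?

The transformation: shift every letter 2 places forward in the alphabet (wrapping around), then double every character.
On "thunder": the first step gives "vjwpfgt", and the second then gives "vvjjwwppffggtt".

vvjjwwppffggtt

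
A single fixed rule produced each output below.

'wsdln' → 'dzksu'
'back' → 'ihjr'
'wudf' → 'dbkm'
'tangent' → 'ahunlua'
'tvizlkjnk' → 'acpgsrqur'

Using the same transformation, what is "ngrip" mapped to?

What's happening: shift every letter 7 places forward in the alphabet (wrapping around).
On "ngrip" that produces "unypw".

unypw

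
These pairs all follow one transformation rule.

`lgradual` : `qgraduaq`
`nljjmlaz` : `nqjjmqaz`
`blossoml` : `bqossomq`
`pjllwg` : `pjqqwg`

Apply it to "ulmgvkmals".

uqmgvkmaqs

Rule — replace every "l" with "q".
On "ulmgvkmals" that produces "uqmgvkmaqs".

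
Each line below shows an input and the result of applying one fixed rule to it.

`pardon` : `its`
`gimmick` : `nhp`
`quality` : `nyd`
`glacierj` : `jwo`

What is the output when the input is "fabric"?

The transformation: shift every letter 5 places forward in the alphabet (wrapping around), then keep only the last 3 characters.
Starting from "fabric": after the first operation, "kfgwnh"; after the second, "wnh".

wnh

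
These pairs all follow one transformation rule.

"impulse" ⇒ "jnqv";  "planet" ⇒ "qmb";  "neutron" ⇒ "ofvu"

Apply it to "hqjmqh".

Each output is the input with this applied: shift every letter 1 place forward in the alphabet (wrapping around), then delete the last 3 characters.
Applying that to "hqjmqh" gives "irk".

irk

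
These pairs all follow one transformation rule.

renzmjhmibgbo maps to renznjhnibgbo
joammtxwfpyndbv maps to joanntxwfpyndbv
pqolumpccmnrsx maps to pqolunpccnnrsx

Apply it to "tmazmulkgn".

tnaznulkgn

Rule — replace every "m" with "n".
On "tmazmulkgn" that produces "tnaznulkgn".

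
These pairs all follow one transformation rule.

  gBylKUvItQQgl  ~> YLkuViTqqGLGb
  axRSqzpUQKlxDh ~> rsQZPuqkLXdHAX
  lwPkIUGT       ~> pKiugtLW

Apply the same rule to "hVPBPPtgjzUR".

What's happening: move the first 2 characters to the end (rotate left by 2), then flip the case of every letter.
Working it through for "hVPBPPtgjzUR": intermediate "PBPPtgjzURhV", final "pbppTGJZurHv".

pbppTGJZurHv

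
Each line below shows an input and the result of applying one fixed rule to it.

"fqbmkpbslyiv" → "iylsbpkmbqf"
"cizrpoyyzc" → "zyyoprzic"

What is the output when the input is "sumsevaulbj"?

The rule is to delete the last character, then reverse the string.
"sumsevaulbj" → "bluavesmus".

bluavesmus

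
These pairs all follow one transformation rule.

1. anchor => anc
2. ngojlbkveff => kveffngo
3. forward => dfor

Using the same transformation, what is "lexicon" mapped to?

Each output is the input with this applied: move the first 3 characters to the end (rotate left by 3), then delete the first 3 characters.
Working it through for "lexicon": intermediate "iconlex", final "nlex".

nlex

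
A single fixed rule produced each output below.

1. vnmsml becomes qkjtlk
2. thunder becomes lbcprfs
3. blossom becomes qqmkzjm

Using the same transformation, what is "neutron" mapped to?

rpmllcs

What's happening: shift every letter 2 places backward in the alphabet (wrapping around), then move the first 3 characters to the end (rotate left by 3).
Applying both steps to "neutron": "lcsrpml", then "rpmllcs".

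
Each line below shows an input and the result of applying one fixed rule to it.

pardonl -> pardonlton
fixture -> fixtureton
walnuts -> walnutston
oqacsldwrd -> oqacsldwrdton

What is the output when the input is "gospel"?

In each case the input is transformed by: append "ton".
On "gospel" that produces "gospelton".

gospelton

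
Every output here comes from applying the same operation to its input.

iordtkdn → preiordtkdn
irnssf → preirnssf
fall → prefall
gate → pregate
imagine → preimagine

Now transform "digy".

predigy

Rule — prepend "pre".
Applying that to "digy" gives "predigy".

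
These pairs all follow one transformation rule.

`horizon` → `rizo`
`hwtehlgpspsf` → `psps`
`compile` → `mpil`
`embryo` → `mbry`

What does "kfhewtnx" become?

The rule is to move the last character to the front, then keep only the last 4 characters.
For "kfhewtnx", step one produces "xkfhewtn"; step two turns that into "ewtn".

ewtn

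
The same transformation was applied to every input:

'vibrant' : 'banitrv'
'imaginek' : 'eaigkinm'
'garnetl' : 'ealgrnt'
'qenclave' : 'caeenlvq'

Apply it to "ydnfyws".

In each case the input is transformed by: sort the characters into alphabetical order, then swap each adjacent pair of characters (1↔2, 3↔4, ...).
"ydnfyws" → "fdsnywy".
(Check on "garnetl": → "aeglnrt" → "ealgrnt" ✓)

fdsnywy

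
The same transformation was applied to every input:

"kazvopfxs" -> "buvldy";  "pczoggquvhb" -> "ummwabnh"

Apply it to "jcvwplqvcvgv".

Each output is the input with this applied: shift every letter 6 places forward in the alphabet (wrapping around), then delete the first 3 characters.
Starting from "jcvwplqvcvgv": after the first operation, "pibcvrwbibmb"; after the second, "cvrwbibmb".

cvrwbibmb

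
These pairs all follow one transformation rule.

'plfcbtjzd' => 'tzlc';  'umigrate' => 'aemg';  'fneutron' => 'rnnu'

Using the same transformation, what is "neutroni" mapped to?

oiet

The rule is to keep every other character starting from the second (positions 2nd, 4th, 6th, ...), then move the last 2 characters to the front (rotate right by 2).
On "neutroni": the first step gives "etoi", and the second then gives "oiet".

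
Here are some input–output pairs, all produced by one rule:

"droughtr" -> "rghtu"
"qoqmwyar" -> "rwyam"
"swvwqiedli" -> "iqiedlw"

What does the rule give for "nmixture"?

The transformation: delete the first 3 characters, then swap the first and last characters.
So "nmixture" becomes "eturx".

eturx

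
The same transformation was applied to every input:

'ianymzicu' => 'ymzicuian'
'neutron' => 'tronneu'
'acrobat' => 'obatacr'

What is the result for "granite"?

nitegra

The rule is to move the first 3 characters to the end (rotate left by 3).
On "granite" that produces "nitegra".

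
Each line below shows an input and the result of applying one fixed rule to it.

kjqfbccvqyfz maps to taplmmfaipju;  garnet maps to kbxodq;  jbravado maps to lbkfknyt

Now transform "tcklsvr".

What's happening: shift every letter 10 places forward in the alphabet (wrapping around), then move the first character to the end.
Applying that to "tcklsvr" gives "muvcfbd".

muvcfbd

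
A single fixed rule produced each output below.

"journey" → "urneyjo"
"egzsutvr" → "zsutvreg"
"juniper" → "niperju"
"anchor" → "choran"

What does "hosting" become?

The transformation: move the first 2 characters to the end (rotate left by 2).
So "hosting" becomes "stingho".

stingho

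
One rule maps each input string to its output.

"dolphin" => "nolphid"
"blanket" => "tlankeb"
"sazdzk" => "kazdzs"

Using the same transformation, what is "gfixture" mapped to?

efixturg

Rule — swap the first and last characters.
On "gfixture" that produces "efixturg".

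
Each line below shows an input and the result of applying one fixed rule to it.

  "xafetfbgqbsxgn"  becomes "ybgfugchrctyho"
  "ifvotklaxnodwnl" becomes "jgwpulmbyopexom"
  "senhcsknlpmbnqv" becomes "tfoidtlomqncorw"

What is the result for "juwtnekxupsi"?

Rule — shift every letter 1 place forward in the alphabet (wrapping around).
So "juwtnekxupsi" becomes "kvxuoflyvqtj".

kvxuoflyvqtj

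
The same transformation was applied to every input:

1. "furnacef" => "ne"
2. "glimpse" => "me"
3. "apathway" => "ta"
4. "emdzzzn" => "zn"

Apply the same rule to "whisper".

Each output is the input with this applied: move the first character to the end, then keep one character in every 3, starting at position 3 (positions 3rd, 6th, 9th, ...).
Applying both steps to "whisper": "hisperw", then "sr".

sr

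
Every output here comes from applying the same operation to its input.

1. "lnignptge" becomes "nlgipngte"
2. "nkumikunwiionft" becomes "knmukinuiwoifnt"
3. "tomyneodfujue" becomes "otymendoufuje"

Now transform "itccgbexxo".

The pattern: swap each adjacent pair of characters (1↔2, 3↔4, ...).
"itccgbexxo" → "ticcbgxeox".

ticcbgxeox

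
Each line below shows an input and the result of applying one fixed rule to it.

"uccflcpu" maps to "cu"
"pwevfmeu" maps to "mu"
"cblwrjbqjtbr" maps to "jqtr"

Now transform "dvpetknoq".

ko

Each output is the input with this applied: keep every other character starting from the second (positions 2nd, 4th, 6th, ...), then delete the first 2 characters.
Applying that to "dvpetknoq" gives "ko".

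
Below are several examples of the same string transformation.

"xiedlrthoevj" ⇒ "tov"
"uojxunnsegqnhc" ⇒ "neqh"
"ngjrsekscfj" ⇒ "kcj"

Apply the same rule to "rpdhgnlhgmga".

lgg

What's happening: keep every other character starting from the first (positions 1st, 3rd, 5th, ...), then delete the first 3 characters.
"rpdhgnlhgmga" → "rdglgg" → "lgg".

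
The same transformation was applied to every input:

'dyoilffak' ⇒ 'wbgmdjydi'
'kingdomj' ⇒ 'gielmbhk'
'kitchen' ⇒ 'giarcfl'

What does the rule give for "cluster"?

Looking at the pairs, the operation is to shift every letter 2 places backward in the alphabet (wrapping around), then swap each adjacent pair of characters (1↔2, 3↔4, ...).
Starting from "cluster": after the first operation, "ajsqrcp"; after the second, "jaqscrp".

jaqscrp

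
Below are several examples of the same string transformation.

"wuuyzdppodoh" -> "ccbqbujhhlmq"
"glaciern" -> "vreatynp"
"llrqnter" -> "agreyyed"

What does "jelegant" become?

tnagwryr

The pattern: swap the front and back halves of the string, then shift every letter 13 places forward in the alphabet (wrapping around) — i.e. ROT13.
Applying both steps to "jelegant": "gantjele", then "tnagwryr".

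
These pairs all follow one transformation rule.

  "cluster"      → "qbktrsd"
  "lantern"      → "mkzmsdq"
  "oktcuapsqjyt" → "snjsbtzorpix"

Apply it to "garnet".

sfzqmd

What's happening: shift every letter 1 place backward in the alphabet (wrapping around), then move the last character to the front.
Applying both steps to "garnet": "fzqmds", then "sfzqmd".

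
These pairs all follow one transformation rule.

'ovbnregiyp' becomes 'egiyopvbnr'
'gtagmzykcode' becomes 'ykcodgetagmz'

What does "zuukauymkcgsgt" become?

mkcgsgztuukauy

Each output is the input with this applied: swap the first and last characters, then swap the front and back halves of the string.
"zuukauymkcgsgt" → "tuukauymkcgsgz" → "mkcgsgztuukauy".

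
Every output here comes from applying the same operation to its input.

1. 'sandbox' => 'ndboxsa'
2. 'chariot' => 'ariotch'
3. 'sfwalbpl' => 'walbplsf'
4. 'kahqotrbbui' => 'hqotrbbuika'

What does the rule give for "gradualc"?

Looking at the pairs, the operation is to move the first 2 characters to the end (rotate left by 2).
Applying that to "gradualc" gives "adualcgr".

adualcgr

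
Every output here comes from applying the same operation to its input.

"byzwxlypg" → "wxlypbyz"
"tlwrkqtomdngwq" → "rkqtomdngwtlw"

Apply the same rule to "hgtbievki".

The pattern: delete the last character, then move the first 3 characters to the end (rotate left by 3).
Applying both steps to "hgtbievki": "hgtbievk", then "bievkhgt".
(Check on "byzwxlypg": → "byzwxlyp" → "wxlypbyz" ✓)

bievkhgt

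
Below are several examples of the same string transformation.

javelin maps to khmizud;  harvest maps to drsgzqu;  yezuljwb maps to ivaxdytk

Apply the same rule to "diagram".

The transformation: shift every letter 1 place backward in the alphabet (wrapping around), then move the last 3 characters to the front (rotate right by 3).
For "diagram", step one produces "chzfqzl"; step two turns that into "qzlchzf".

qzlchzf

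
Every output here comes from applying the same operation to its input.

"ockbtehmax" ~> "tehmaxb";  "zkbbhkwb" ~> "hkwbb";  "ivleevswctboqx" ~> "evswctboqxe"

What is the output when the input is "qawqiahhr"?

iahhrq

In each case the input is transformed by: delete the first 3 characters, then move the first character to the end.
Doing the same to "qawqiahhr": "iahhrq".
(Check on "ivleevswctboqx": → "eevswctboqx" → "evswctboqxe" ✓)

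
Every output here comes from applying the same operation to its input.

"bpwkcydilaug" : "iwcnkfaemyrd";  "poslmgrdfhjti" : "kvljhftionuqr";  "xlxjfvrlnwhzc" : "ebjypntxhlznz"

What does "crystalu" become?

Looking at the pairs, the operation is to reverse the string, then shift every letter 2 places forward in the alphabet (wrapping around).
On "crystalu": the first step gives "ulatsyrc", and the second then gives "wncvuate".

wncvuate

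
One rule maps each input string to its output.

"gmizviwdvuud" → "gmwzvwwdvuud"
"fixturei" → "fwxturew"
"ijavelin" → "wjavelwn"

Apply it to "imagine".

The rule is to replace every "i" with "w".
Applying that to "imagine" gives "wmagwne".

wmagwne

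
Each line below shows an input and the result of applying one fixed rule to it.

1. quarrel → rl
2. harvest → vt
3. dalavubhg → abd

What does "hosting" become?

tg

The pattern: move the first character to the end, then keep one character in every 3, starting at position 3 (positions 3rd, 6th, 9th, ...).
"hosting" → "ostingh" → "tg".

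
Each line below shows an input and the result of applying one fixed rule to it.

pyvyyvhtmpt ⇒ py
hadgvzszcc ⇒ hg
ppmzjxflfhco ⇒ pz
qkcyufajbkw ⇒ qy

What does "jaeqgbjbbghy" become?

What's happening: keep one character in every 3, starting at position 1 (positions 1st, 4th, 7th, ...), then keep only the first 2 characters.
Working it through for "jaeqgbjbbghy": intermediate "jqjg", final "jq".

jq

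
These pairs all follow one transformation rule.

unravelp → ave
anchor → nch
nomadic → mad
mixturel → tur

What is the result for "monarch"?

Rule — move the last 2 characters to the front (rotate right by 2), then keep only the last 3 characters.
Working it through for "monarch": intermediate "chmonar", final "nar".

nar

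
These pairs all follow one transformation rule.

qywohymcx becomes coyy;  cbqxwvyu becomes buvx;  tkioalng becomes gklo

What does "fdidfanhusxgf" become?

addghs

In each case the input is transformed by: keep every other character starting from the second (positions 2nd, 4th, 6th, ...), then sort the characters into alphabetical order.
Doing the same to "fdidfanhusxgf": "addghs".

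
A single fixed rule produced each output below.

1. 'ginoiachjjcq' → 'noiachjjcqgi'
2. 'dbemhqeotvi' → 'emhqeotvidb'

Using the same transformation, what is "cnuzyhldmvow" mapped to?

uzyhldmvowcn

In each case the input is transformed by: move the first 2 characters to the end (rotate left by 2).
So "cnuzyhldmvow" becomes "uzyhldmvowcn".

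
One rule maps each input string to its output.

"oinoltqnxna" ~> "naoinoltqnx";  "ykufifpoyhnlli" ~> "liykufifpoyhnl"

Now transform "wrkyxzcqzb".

The rule is to move the last 2 characters to the front (rotate right by 2).
For "wrkyxzcqzb" the result is "zbwrkyxzcq".

zbwrkyxzcq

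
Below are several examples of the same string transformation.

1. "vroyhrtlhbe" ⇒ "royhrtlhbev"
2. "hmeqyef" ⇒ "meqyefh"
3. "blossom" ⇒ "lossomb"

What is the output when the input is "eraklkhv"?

raklkhve

Rule — move the first character to the end.
For "eraklkhv" the result is "raklkhve".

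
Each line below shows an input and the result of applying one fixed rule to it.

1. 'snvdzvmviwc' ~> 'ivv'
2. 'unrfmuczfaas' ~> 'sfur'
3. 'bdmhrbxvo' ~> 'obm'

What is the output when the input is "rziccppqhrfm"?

The transformation: keep one character in every 3, starting at position 3 (positions 3rd, 6th, 9th, ...), then reverse the string.
Working it through for "rziccppqhrfm": intermediate "iphm", final "mhpi".

mhpi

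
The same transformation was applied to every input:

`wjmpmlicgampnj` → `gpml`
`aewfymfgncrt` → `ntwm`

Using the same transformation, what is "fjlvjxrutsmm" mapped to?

tmlx

Looking at the pairs, the operation is to keep one character in every 3, starting at position 3 (positions 3rd, 6th, 9th, ...), then swap the front and back halves of the string.
Applying both steps to "fjlvjxrutsmm": "lxtm", then "tmlx".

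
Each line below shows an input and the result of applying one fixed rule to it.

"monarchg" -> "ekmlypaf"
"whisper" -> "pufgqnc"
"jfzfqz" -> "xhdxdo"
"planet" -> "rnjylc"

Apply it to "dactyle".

In each case the input is transformed by: move the last character to the front, then shift every letter 2 places backward in the alphabet (wrapping around).
"dactyle" → "edactyl" → "cbyarwj".

cbyarwj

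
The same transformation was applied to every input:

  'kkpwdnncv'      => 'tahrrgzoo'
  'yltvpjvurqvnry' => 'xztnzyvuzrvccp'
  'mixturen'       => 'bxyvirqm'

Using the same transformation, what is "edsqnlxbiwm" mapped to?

What's happening: move the first 2 characters to the end (rotate left by 2), then shift every letter 4 places forward in the alphabet (wrapping around).
Starting from "edsqnlxbiwm": after the first operation, "sqnlxbiwmed"; after the second, "wurpbfmaqih".

wurpbfmaqih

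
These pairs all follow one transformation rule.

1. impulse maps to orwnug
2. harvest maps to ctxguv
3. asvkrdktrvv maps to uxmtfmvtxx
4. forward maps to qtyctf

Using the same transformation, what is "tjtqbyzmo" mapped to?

What's happening: shift every letter 2 places forward in the alphabet (wrapping around), then delete the first character.
On "tjtqbyzmo": the first step gives "vlvsdaboq", and the second then gives "lvsdaboq".

lvsdaboq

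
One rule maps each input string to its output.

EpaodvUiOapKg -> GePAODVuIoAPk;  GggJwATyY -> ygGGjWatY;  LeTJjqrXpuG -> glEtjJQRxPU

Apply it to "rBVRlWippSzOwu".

The transformation: move the last character to the front, then flip the case of every letter.
For "rBVRlWippSzOwu", step one produces "urBVRlWippSzOw"; step two turns that into "URbvrLwIPPsZoW".
(Check on "GggJwATyY": → "YGggJwATy" → "ygGGjWatY" ✓)

URbvrLwIPPsZoW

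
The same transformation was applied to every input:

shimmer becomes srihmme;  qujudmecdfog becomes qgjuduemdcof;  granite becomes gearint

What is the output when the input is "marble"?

Rule — move the last character to the front, then swap each adjacent pair of characters (1↔2, 3↔4, ...).
For "marble", step one produces "emarbl"; step two turns that into "meralb".

meralb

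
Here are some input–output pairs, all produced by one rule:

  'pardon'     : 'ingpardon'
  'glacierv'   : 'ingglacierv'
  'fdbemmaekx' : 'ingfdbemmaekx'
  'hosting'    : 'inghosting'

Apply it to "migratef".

ingmigratef

The rule is to prepend "ing".
Applying that to "migratef" gives "ingmigratef".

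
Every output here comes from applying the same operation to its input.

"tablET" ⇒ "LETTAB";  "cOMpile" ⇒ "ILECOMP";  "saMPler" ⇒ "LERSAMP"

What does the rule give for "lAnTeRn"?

Rule — move the last 3 characters to the front (rotate right by 3), then convert every letter to uppercase.
Starting from "lAnTeRn": after the first operation, "eRnlAnT"; after the second, "ERNLANT".

ERNLANT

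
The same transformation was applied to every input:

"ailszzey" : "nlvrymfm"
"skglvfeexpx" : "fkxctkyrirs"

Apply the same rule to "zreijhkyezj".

What's happening: shift every letter 13 places forward in the alphabet (wrapping around) — i.e. ROT13, then take characters alternately from the front and the back (1st, last, 2nd, 2nd-last, ...).
Applying both steps to "zreijhkyezj": "mervwuxlrmw", then "mwemrrvlwxu".

mwemrrvlwxu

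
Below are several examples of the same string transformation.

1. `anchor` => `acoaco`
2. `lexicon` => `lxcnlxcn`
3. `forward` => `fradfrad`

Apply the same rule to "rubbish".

rbihrbih

The pattern: keep every other character starting from the first (positions 1st, 3rd, 5th, ...), then write the whole string twice.
Working it through for "rubbish": intermediate "rbih", final "rbihrbih".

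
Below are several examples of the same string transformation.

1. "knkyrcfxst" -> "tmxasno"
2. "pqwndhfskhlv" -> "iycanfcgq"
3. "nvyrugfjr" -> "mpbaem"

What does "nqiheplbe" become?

czkgwz

The rule is to shift every letter 5 places backward in the alphabet (wrapping around), then delete the first 3 characters.
For "nqiheplbe", step one produces "ildczkgwz"; step two turns that into "czkgwz".
(Check on "knkyrcfxst": → "fiftmxasno" → "tmxasno" ✓)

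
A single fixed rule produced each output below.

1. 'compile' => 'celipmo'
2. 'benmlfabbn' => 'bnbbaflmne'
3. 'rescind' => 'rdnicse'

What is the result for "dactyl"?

dlytca

The pattern: move the first character to the end, then reverse the string.
On "dactyl": the first step gives "actyld", and the second then gives "dlytca".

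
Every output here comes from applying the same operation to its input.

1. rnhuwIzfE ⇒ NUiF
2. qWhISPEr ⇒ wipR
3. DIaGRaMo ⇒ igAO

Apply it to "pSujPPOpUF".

sJpPf

What's happening: flip the case of every letter, then keep every other character starting from the second (positions 2nd, 4th, 6th, ...).
For "pSujPPOpUF", step one produces "PsUJppoPuf"; step two turns that into "sJpPf".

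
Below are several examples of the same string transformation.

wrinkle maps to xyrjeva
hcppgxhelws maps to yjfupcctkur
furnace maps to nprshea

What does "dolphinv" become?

vaiqbycu

The pattern: shift every letter 13 places forward in the alphabet (wrapping around) — i.e. ROT13, then move the last 3 characters to the front (rotate right by 3).
Working it through for "dolphinv": intermediate "qbycuvai", final "vaiqbycu".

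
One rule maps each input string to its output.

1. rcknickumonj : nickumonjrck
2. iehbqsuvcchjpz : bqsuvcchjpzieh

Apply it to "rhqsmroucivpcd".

Rule — move the first 3 characters to the end (rotate left by 3).
For "rhqsmroucivpcd" the result is "smroucivpcdrhq".

smroucivpcdrhq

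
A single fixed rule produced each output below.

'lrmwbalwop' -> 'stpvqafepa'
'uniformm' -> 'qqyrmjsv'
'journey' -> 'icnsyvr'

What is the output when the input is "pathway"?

The transformation: shift every letter 4 places forward in the alphabet (wrapping around), then move the last 2 characters to the front (rotate right by 2).
Applying both steps to "pathway": "texlaec", then "ectexla".

ectexla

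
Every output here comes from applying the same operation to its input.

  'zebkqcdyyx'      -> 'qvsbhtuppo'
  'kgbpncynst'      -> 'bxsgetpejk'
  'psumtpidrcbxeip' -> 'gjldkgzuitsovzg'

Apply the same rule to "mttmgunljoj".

The transformation: shift every letter 9 places backward in the alphabet (wrapping around).
On "mttmgunljoj" that produces "dkkdxlecafa".

dkkdxlecafa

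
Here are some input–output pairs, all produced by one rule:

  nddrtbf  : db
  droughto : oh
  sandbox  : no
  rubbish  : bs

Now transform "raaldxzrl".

Each output is the input with this applied: keep one character in every 3, starting at position 3 (positions 3rd, 6th, 9th, ...).
So "raaldxzrl" becomes "axl".

axl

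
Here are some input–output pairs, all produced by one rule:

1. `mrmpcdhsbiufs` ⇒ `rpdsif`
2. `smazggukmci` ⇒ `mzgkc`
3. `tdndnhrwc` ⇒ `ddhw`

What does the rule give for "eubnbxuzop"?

The rule is to keep every other character starting from the second (positions 2nd, 4th, 6th, ...).
"eubnbxuzop" → "unxzp".

unxzp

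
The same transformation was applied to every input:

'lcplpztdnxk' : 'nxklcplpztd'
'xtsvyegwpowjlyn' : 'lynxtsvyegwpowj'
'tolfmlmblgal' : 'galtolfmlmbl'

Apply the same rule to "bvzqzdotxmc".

xmcbvzqzdot

Looking at the pairs, the operation is to move the last 3 characters to the front (rotate right by 3).
Doing the same to "bvzqzdotxmc": "xmcbvzqzdot".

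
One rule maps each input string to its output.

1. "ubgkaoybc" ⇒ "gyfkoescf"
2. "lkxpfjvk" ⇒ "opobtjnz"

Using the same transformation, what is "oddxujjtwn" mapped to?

rshhbynnxa

The transformation: move the last character to the front, then shift every letter 4 places forward in the alphabet (wrapping around).
For "oddxujjtwn", step one produces "noddxujjtw"; step two turns that into "rshhbynnxa".
(Check on "lkxpfjvk": → "klkxpfjv" → "opobtjnz" ✓)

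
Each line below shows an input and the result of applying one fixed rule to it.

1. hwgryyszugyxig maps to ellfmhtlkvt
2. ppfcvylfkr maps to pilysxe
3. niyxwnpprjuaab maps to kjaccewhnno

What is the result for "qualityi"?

In each case the input is transformed by: shift every letter 13 places forward in the alphabet (wrapping around) — i.e. ROT13, then delete the first 3 characters.
Doing the same to "qualityi": "yvglv".

yvglv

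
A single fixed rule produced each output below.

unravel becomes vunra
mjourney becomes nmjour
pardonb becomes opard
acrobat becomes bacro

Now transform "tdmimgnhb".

ntdmimg

Looking at the pairs, the operation is to delete the last 2 characters, then move the last character to the front.
So "tdmimgnhb" becomes "ntdmimg".
(Check on "unravel": → "unrav" → "vunra" ✓)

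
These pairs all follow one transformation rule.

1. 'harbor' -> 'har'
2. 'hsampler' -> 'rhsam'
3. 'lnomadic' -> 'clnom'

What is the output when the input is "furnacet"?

What's happening: swap the front and back halves of the string, then delete the first 3 characters.
"furnacet" → "acetfurn" → "tfurn".

tfurn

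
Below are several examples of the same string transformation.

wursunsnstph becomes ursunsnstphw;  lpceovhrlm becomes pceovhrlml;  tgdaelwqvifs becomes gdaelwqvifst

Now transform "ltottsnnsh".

tottsnnshl

The pattern: move the first character to the end.
Applying that to "ltottsnnsh" gives "tottsnnshl".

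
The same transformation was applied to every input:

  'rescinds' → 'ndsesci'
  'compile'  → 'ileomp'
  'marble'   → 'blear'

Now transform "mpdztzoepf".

epfpdztzo

In each case the input is transformed by: delete the first character, then move the last 3 characters to the front (rotate right by 3).
Doing the same to "mpdztzoepf": "epfpdztzo".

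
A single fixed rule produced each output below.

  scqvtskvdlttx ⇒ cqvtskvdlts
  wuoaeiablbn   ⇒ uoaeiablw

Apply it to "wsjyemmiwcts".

sjyemmiwcw

Looking at the pairs, the operation is to delete the last 2 characters, then move the first character to the end.
Applying both steps to "wsjyemmiwcts": "wsjyemmiwc", then "sjyemmiwcw".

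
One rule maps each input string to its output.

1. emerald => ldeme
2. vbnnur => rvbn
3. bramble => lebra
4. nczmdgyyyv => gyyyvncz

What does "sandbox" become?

Each output is the input with this applied: move the first 3 characters to the end (rotate left by 3), then delete the first 2 characters.
Doing the same to "sandbox": "oxsan".

oxsan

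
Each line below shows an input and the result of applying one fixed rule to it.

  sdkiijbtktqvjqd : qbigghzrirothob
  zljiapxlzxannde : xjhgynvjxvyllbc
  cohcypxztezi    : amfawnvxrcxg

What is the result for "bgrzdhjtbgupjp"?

zepxbfhrzesnhn

Rule — shift every letter 2 places backward in the alphabet (wrapping around).
Doing the same to "bgrzdhjtbgupjp": "zepxbfhrzesnhn".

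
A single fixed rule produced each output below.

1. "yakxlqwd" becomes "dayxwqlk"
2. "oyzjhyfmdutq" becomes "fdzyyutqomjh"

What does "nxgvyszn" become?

ngzyxvsn

In each case the input is transformed by: sort the characters into reverse alphabetical order, then move the last 2 characters to the front (rotate right by 2).
Working it through for "nxgvyszn": intermediate "zyxvsnng", final "ngzyxvsn".
(Check on "yakxlqwd": → "yxwqlkda" → "dayxwqlk" ✓)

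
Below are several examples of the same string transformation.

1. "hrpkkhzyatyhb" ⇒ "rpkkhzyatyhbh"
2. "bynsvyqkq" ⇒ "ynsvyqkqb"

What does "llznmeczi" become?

lznmeczil

Looking at the pairs, the operation is to move the first character to the end.
For "llznmeczi" the result is "lznmeczil".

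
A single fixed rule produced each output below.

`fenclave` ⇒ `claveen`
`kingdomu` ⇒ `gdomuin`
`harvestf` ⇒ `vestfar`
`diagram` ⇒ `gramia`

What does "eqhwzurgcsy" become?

wzurgcsyqh

What's happening: delete the first character, then move the first 2 characters to the end (rotate left by 2).
For "eqhwzurgcsy", step one produces "qhwzurgcsy"; step two turns that into "wzurgcsyqh".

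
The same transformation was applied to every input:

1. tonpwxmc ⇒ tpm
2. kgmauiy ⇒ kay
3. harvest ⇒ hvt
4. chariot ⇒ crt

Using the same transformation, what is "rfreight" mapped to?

reh

What's happening: keep one character in every 3, starting at position 1 (positions 1st, 4th, 7th, ...).
Applying that to "rfreight" gives "reh".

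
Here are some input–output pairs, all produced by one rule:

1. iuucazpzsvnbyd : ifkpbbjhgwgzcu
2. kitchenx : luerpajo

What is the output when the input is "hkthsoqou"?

xvboraozv

The rule is to shift every letter 7 places forward in the alphabet (wrapping around), then move the last 3 characters to the front (rotate right by 3).
"hkthsoqou" → "oraozvxvb" → "xvboraozv".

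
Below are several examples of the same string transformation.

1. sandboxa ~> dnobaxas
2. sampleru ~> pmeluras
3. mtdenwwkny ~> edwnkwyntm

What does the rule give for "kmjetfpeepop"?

The transformation: swap each adjacent pair of characters (1↔2, 3↔4, ...), then move the first 2 characters to the end (rotate left by 2).
On "kmjetfpeepop" that produces "ejfteppepomk".

ejfteppepomk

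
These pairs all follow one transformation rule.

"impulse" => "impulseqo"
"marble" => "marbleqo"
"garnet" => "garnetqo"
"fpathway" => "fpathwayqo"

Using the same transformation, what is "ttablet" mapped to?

Each output is the input with this applied: append "qo".
So "ttablet" becomes "ttabletqo".

ttabletqo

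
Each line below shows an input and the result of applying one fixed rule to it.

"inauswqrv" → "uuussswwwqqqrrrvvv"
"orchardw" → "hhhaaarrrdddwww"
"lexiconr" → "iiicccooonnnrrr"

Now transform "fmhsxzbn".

The pattern: delete the first 3 characters, then repeat every character 3 times.
Starting from "fmhsxzbn": after the first operation, "sxzbn"; after the second, "sssxxxzzzbbbnnn".
(Check on "orchardw": → "hardw" → "hhhaaarrrdddwww" ✓)

sssxxxzzzbbbnnn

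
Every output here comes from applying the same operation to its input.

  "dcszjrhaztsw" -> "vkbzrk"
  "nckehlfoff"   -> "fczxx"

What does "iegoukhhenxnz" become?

In each case the input is transformed by: shift every letter 8 places backward in the alphabet (wrapping around), then keep every other character starting from the first (positions 1st, 3rd, 5th, ...).
On "iegoukhhenxnz": the first step gives "awygmczzwfpfr", and the second then gives "aymzwpr".

aymzwpr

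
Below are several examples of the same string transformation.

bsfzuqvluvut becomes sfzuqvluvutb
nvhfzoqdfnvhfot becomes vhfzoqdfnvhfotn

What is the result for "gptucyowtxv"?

ptucyowtxvg

The rule is to move the first character to the end.
Doing the same to "gptucyowtxv": "ptucyowtxvg".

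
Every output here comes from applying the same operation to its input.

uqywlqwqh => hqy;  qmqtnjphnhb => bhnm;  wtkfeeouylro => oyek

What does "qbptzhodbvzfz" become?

In each case the input is transformed by: reverse the string, then keep one character in every 3, starting at position 1 (positions 1st, 4th, 7th, ...).
Applying both steps to "qbptzhodbvzfz": "zfzvbdohztpbq", then "zvotq".

zvotq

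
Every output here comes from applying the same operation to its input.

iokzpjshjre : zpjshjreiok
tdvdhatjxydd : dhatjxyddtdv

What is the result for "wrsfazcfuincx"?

Looking at the pairs, the operation is to move the first 3 characters to the end (rotate left by 3).
So "wrsfazcfuincx" becomes "fazcfuincxwrs".

fazcfuincxwrs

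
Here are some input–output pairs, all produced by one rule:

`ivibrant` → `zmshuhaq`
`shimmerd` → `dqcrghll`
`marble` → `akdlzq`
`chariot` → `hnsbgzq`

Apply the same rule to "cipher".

gdqbho

Each output is the input with this applied: move the last 3 characters to the front (rotate right by 3), then shift every letter 1 place backward in the alphabet (wrapping around).
On "cipher": the first step gives "hercip", and the second then gives "gdqbho".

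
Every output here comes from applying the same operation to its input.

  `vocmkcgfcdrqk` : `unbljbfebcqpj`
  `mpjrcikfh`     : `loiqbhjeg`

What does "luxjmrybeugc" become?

Looking at the pairs, the operation is to shift every letter 1 place backward in the alphabet (wrapping around).
Applying that to "luxjmrybeugc" gives "ktwilqxadtfb".

ktwilqxadtfb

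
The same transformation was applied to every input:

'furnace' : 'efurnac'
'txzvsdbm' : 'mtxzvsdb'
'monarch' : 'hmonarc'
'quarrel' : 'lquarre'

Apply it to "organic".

corgani

The rule is to move the last character to the front.
"organic" → "corgani".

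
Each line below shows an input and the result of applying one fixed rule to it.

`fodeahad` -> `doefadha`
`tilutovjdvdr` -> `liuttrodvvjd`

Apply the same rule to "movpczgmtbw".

vopmcwzbgtm

The pattern: move the first 2 characters to the end (rotate left by 2), then take characters alternately from the front and the back (1st, last, 2nd, 2nd-last, ...).
"movpczgmtbw" → "vpczgmtbwmo" → "vopmcwzbgtm".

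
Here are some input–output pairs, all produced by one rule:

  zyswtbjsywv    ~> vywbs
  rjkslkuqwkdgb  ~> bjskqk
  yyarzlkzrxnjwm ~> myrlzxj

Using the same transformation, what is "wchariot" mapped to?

tcai

Looking at the pairs, the operation is to move the last 2 characters to the front (rotate right by 2), then keep every other character starting from the second (positions 2nd, 4th, 6th, ...).
"wchariot" → "otwchari" → "tcai".
(Check on "yyarzlkzrxnjwm": → "wmyyarzlkzrxnj" → "myrlzxj" ✓)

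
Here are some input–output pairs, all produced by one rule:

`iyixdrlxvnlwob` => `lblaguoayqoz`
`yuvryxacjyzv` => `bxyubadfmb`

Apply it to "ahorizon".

What's happening: delete the last 2 characters, then shift every letter 3 places forward in the alphabet (wrapping around).
On "ahorizon" that produces "dkrulc".

dkrulc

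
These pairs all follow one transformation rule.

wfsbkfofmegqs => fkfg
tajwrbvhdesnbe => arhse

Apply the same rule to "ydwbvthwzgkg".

dvwk

What's happening: keep one character in every 3, starting at position 2 (positions 2nd, 5th, 8th, ...).
So "ydwbvthwzgkg" becomes "dvwk".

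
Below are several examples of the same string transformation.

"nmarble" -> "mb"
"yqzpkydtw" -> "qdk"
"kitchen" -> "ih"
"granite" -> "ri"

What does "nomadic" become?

The pattern: take characters alternately from the front and the back (1st, last, 2nd, 2nd-last, ...), then keep one character in every 3, starting at position 3 (positions 3rd, 6th, 9th, ...).
"nomadic" → "ncoimda" → "od".
(Check on "kitchen": → "kniethc" → "ih" ✓)

od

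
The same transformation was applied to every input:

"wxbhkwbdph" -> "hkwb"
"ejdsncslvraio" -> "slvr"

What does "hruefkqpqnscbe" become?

pqns

In each case the input is transformed by: move the last 3 characters to the front (rotate right by 3), then keep only the last 4 characters.
On "hruefkqpqnscbe": the first step gives "cbehruefkqpqns", and the second then gives "pqns".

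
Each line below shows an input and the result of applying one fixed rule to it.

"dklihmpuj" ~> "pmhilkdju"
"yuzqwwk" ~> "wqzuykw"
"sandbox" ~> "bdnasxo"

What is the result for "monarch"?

Rule — move the last 2 characters to the front (rotate right by 2), then reverse the string.
"monarch" → "chmonar" → "ranomhc".

ranomhc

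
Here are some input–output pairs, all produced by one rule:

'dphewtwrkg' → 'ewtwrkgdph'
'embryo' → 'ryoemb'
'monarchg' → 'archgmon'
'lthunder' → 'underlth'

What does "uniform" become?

Each output is the input with this applied: move the first 3 characters to the end (rotate left by 3).
So "uniform" becomes "formuni".

formuni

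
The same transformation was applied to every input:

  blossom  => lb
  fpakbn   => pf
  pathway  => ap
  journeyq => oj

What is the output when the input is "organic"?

Each output is the input with this applied: swap each adjacent pair of characters (1↔2, 3↔4, ...), then keep only the first 2 characters.
Doing the same to "organic": "ro".

ro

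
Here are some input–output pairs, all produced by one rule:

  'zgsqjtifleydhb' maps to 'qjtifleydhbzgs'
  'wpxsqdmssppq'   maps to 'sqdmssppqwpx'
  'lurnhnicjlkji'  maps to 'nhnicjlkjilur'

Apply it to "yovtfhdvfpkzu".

tfhdvfpkzuyov

What's happening: move the first 3 characters to the end (rotate left by 3).
"yovtfhdvfpkzu" → "tfhdvfpkzuyov".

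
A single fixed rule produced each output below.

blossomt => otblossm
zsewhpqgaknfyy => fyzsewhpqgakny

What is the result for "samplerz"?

The transformation: move the last 2 characters to the front (rotate right by 2), then swap the first and last characters.
For "samplerz", step one produces "rzsample"; step two turns that into "ezsamplr".

ezsamplr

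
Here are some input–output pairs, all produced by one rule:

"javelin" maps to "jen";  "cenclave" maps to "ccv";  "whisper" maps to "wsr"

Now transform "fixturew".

The pattern: keep one character in every 3, starting at position 1 (positions 1st, 4th, 7th, ...).
For "fixturew" the result is "fte".

fte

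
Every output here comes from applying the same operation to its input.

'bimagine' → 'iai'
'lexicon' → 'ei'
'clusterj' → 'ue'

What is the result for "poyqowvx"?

In each case the input is transformed by: delete the last 2 characters, then keep only the vowels.
Doing the same to "poyqowvx": "oo".

oo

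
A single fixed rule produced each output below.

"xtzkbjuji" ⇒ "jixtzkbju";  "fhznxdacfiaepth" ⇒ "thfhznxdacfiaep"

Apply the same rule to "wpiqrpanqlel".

In each case the input is transformed by: move the last 2 characters to the front (rotate right by 2).
For "wpiqrpanqlel" the result is "elwpiqrpanql".

elwpiqrpanql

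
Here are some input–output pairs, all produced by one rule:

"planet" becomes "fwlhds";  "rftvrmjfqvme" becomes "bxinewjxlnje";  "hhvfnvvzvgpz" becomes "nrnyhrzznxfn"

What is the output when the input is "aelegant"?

Each output is the input with this applied: shift every letter 8 places backward in the alphabet (wrapping around), then swap the front and back halves of the string.
Working it through for "aelegant": intermediate "swdwysfl", final "ysflswdw".
(Check on "hhvfnvvzvgpz": → "zznxfnnrnyhr" → "nrnyhrzznxfn" ✓)

ysflswdw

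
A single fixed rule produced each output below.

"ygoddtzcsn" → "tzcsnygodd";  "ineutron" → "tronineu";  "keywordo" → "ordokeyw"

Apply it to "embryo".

ryoemb

In each case the input is transformed by: swap the front and back halves of the string.
"embryo" → "ryoemb".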